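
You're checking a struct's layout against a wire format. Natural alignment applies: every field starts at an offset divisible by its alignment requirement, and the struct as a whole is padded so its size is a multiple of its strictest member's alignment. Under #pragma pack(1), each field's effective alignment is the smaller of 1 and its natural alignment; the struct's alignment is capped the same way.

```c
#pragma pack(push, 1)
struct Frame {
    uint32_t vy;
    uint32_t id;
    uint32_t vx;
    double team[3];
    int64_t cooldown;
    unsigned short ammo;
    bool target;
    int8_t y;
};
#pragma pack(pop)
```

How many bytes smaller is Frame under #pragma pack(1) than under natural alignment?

8

natural layout:
  vy at 0 (size 4, align 4) → ends 4
  id at 4 (size 4, align 4) → ends 8
  vx at 8 (size 4, align 4) → ends 12
  pad 4 to align 8 for team
  team at 16 (size 24, align 8) → ends 40
  cooldown at 40 (size 8, align 8) → ends 48
  ammo at 48 (size 2, align 2) → ends 50
  target at 50 (size 1, align 1) → ends 51
  y at 51 (size 1, align 1) → ends 52
  tail pad 4 to reach multiple of 8
  total 56 bytes, alignment 8
packed(1) layout:
  vy at 0 (size 4, align 1) → ends 4
  id at 4 (size 4, align 1) → ends 8
  vx at 8 (size 4, align 1) → ends 12
  team at 12 (size 24, align 1) → ends 36
  cooldown at 36 (size 8, align 1) → ends 44
  ammo at 44 (size 2, align 1) → ends 46
  target at 46 (size 1, align 1) → ends 47
  y at 47 (size 1, align 1) → ends 48
  total 48 bytes, alignment 1
56 − 48 = 8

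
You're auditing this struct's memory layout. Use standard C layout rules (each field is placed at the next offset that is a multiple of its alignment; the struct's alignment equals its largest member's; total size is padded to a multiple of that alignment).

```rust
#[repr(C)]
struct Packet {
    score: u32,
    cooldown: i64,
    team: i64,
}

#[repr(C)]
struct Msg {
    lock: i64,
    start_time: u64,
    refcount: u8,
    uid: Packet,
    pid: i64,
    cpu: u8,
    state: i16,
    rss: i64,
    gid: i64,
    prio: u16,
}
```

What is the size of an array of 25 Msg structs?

Packet: 0..4  score  (4B, 4-aligned); 4..8  -- padding (4B); 8..16  cooldown  (8B, 8-aligned); 16..24  team  (8B, 8-aligned); sizeof = 24, alignof = 8
0..8  lock  (8B, 8-aligned)
8..16  start_time  (8B, 8-aligned)
16..17  refcount  (1B, 1-aligned)
17..24  -- padding (7B)
24..48  uid  (24B, 8-aligned)
48..56  pid  (8B, 8-aligned)
56..57  cpu  (1B, 1-aligned)
57..58  -- padding (1B)
58..60  state  (2B, 2-aligned)
60..64  -- padding (4B)
64..72  rss  (8B, 8-aligned)
72..80  gid  (8B, 8-aligned)
80..82  prio  (2B, 2-aligned)
82..88  -- tail padding (6B)
sizeof = 88, alignof = 8
array of 25: 25 × 88 = 2200

2200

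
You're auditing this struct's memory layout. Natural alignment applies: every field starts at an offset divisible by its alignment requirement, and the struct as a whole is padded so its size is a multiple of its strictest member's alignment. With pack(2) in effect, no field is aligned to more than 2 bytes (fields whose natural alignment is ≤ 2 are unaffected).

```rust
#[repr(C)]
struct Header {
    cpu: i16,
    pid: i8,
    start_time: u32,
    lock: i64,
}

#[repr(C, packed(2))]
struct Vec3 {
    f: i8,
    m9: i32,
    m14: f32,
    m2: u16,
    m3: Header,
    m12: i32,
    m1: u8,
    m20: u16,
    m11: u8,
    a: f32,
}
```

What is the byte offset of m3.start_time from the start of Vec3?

16

Header: 0..2  cpu  (2B, 2-aligned); 2..3  pid  (1B, 1-aligned); 3..4  -- padding (1B); 4..8  start_time  (4B, 4-aligned); 8..16  lock  (8B, 8-aligned); sizeof = 16, alignof = 8
0..1  f  (1B, 1-aligned)
1..2  -- padding (1B)
2..6  m9  (4B, 2-aligned)
6..10  m14  (4B, 2-aligned)
10..12  m2  (2B, 2-aligned)
12..28  m3  (16B, 2-aligned)
within Header: start_time at 4
12 + 4 = 16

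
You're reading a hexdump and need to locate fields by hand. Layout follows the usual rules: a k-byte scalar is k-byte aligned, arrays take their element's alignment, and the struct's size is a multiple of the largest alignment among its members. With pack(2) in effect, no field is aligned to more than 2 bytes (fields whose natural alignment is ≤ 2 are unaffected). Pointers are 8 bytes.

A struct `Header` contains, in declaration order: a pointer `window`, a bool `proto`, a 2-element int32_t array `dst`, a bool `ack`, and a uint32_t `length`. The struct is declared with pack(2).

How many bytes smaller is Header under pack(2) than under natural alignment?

8

natural layout:
  @0: window [8B, align 8] → 8
  @8: proto [1B, align 1] → 9
  +3 pad (align 4)
  @12: dst [8B, align 4] → 20
  @20: ack [1B, align 1] → 21
  +3 pad (align 4)
  @24: length [4B, align 4] → 28
  +4 tail pad (align 8)
  size 32, align 8
packed(2) layout:
  @0: window [8B, align 2] → 8
  @8: proto [1B, align 1] → 9
  +1 pad (align 2)
  @10: dst [8B, align 2] → 18
  @18: ack [1B, align 1] → 19
  +1 pad (align 2)
  @20: length [4B, align 2] → 24
  size 24, align 2
32 − 24 = 8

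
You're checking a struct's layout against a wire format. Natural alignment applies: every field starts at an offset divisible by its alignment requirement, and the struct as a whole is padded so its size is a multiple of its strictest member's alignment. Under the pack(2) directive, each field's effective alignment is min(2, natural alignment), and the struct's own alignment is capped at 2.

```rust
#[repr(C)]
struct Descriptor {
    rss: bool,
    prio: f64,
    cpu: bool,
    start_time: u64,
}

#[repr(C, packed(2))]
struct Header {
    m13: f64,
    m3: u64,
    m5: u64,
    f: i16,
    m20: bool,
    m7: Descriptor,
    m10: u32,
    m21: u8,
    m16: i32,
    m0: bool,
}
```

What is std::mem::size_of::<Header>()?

Descriptor: @0: rss [1B, align 1] → 1; +7 pad (align 8); @8: prio [8B, align 8] → 16; @16: cpu [1B, align 1] → 17; +7 pad (align 8); @24: start_time [8B, align 8] → 32; size 32, align 8
@0: m13 [8B, align 2] → 8
@8: m3 [8B, align 2] → 16
@16: m5 [8B, align 2] → 24
@24: f [2B, align 2] → 26
@26: m20 [1B, align 1] → 27
+1 pad (align 2)
@28: m7 [32B, align 2] → 60
@60: m10 [4B, align 2] → 64
@64: m21 [1B, align 1] → 65
+1 pad (align 2)
@66: m16 [4B, align 2] → 70
@70: m0 [1B, align 1] → 71
+1 tail pad (align 2)
size 72, align 2

72 bytes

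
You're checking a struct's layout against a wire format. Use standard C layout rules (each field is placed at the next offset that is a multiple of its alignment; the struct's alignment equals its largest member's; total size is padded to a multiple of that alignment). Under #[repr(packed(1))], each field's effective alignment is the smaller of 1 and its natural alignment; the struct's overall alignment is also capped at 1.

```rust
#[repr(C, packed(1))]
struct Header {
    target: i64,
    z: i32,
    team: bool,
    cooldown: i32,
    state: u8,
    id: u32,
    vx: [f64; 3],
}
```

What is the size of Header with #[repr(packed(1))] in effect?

0..8  target  (8B, 1-aligned)
8..12  z  (4B, 1-aligned)
12..13  team  (1B, 1-aligned)
13..17  cooldown  (4B, 1-aligned)
17..18  state  (1B, 1-aligned)
18..22  id  (4B, 1-aligned)
22..46  vx  (24B, 1-aligned)
sizeof = 46, alignof = 1

46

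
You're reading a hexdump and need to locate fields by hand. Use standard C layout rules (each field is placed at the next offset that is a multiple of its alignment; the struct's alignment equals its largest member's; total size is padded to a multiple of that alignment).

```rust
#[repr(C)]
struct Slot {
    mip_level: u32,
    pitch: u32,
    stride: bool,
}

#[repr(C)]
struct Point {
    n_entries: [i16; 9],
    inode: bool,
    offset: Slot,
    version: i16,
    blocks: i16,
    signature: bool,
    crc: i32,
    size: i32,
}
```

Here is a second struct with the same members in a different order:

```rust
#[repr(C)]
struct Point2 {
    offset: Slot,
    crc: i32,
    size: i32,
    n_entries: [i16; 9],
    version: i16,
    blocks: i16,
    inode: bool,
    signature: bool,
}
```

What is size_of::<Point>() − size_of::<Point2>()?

Slot: mip_level at 0 (size 4, align 4) → ends 4; pitch at 4 (size 4, align 4) → ends 8; stride at 8 (size 1, align 1) → ends 9; tail pad 3 to reach multiple of 4; total 12 bytes, alignment 4
n_entries at 0 (size 18, align 2) → ends 18
inode at 18 (size 1, align 1) → ends 19
pad 1 to align 4 for offset
offset at 20 (size 12, align 4) → ends 32
version at 32 (size 2, align 2) → ends 34
blocks at 34 (size 2, align 2) → ends 36
signature at 36 (size 1, align 1) → ends 37
pad 3 to align 4 for crc
crc at 40 (size 4, align 4) → ends 44
size at 44 (size 4, align 4) → ends 48
total 48 bytes, alignment 4
— Point2 —
offset at 0 (size 12, align 4) → ends 12
crc at 12 (size 4, align 4) → ends 16
size at 16 (size 4, align 4) → ends 20
n_entries at 20 (size 18, align 2) → ends 38
version at 38 (size 2, align 2) → ends 40
blocks at 40 (size 2, align 2) → ends 42
inode at 42 (size 1, align 1) → ends 43
signature at 43 (size 1, align 1) → ends 44
total 44 bytes, alignment 4
48 − 44 = 4

4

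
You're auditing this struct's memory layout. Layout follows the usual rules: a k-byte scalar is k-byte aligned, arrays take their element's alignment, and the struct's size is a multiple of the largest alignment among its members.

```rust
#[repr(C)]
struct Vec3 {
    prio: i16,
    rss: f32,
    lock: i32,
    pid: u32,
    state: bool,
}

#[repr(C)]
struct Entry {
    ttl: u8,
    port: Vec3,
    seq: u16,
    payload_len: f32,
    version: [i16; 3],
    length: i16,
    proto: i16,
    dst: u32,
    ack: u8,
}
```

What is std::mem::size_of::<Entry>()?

52 bytes

Vec3: @0: prio [2B, align 2] → 2; +2 pad (align 4); @4: rss [4B, align 4] → 8; @8: lock [4B, align 4] → 12; @12: pid [4B, align 4] → 16; @16: state [1B, align 1] → 17; +3 tail pad (align 4); size 20, align 4
@0: ttl [1B, align 1] → 1
+3 pad (align 4)
@4: port [20B, align 4] → 24
@24: seq [2B, align 2] → 26
+2 pad (align 4)
@28: payload_len [4B, align 4] → 32
@32: version [6B, align 2] → 38
@38: length [2B, align 2] → 40
@40: proto [2B, align 2] → 42
+2 pad (align 4)
@44: dst [4B, align 4] → 48
@48: ack [1B, align 1] → 49
+3 tail pad (align 4)
size 52, align 4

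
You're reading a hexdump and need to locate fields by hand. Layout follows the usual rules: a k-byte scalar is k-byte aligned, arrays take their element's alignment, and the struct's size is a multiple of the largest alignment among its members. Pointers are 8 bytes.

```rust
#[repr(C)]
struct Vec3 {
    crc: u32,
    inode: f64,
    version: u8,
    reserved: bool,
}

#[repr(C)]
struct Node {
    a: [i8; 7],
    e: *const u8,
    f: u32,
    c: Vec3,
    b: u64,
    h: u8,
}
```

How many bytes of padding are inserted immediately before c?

4

Vec3: @0: crc [4B, align 4] → 4; +4 pad (align 8); @8: inode [8B, align 8] → 16; @16: version [1B, align 1] → 17; @17: reserved [1B, align 1] → 18; +6 tail pad (align 8); size 24, align 8
@0: a [7B, align 1] → 7
+1 pad (align 8)
@8: e [8B, align 8] → 16
@16: f [4B, align 4] → 20
+4 pad (align 8)
@24: c [24B, align 8] → 48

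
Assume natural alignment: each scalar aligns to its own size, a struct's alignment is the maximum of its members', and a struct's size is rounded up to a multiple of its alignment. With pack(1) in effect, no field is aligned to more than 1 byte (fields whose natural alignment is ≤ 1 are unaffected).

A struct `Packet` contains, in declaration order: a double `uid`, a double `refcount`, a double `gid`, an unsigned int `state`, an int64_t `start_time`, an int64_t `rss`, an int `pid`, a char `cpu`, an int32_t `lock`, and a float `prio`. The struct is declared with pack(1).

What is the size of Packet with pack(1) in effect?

0..8  uid  (8B, 1-aligned)
8..16  refcount  (8B, 1-aligned)
16..24  gid  (8B, 1-aligned)
24..28  state  (4B, 1-aligned)
28..36  start_time  (8B, 1-aligned)
36..44  rss  (8B, 1-aligned)
44..48  pid  (4B, 1-aligned)
48..49  cpu  (1B, 1-aligned)
49..53  lock  (4B, 1-aligned)
53..57  prio  (4B, 1-aligned)
sizeof = 57, alignof = 1

57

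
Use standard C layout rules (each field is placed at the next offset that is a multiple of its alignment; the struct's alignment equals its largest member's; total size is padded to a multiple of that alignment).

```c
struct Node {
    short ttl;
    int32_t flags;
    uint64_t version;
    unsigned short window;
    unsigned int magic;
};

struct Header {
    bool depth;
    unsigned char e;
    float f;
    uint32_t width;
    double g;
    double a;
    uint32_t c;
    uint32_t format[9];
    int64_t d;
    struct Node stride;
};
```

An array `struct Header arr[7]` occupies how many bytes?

Node: ttl at 0 (size 2, align 2) → ends 2; pad 2 to align 4 for flags; flags at 4 (size 4, align 4) → ends 8; version at 8 (size 8, align 8) → ends 16; window at 16 (size 2, align 2) → ends 18; pad 2 to align 4 for magic; magic at 20 (size 4, align 4) → ends 24; total 24 bytes, alignment 8
depth at 0 (size 1, align 1) → ends 1
e at 1 (size 1, align 1) → ends 2
pad 2 to align 4 for f
f at 4 (size 4, align 4) → ends 8
width at 8 (size 4, align 4) → ends 12
pad 4 to align 8 for g
g at 16 (size 8, align 8) → ends 24
a at 24 (size 8, align 8) → ends 32
c at 32 (size 4, align 4) → ends 36
format at 36 (size 36, align 4) → ends 72
d at 72 (size 8, align 8) → ends 80
stride at 80 (size 24, align 8) → ends 104
total 104 bytes, alignment 8
array of 7: 7 × 104 = 728

728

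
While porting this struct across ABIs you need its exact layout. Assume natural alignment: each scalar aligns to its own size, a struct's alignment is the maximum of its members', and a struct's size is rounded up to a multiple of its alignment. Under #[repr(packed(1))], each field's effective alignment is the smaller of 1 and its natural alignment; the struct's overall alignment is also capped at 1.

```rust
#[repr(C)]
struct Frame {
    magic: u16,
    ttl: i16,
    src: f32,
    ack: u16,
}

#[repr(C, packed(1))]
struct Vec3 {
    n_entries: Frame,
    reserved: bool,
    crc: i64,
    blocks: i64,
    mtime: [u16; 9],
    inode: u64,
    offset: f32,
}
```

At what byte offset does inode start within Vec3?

Frame: @0: magic [2B, align 2] → 2; @2: ttl [2B, align 2] → 4; @4: src [4B, align 4] → 8; @8: ack [2B, align 2] → 10; +2 tail pad (align 4); size 12, align 4
@0: n_entries [12B, align 1] → 12
@12: reserved [1B, align 1] → 13
@13: crc [8B, align 1] → 21
@21: blocks [8B, align 1] → 29
@29: mtime [18B, align 1] → 47
@47: inode [8B, align 1] → 55

47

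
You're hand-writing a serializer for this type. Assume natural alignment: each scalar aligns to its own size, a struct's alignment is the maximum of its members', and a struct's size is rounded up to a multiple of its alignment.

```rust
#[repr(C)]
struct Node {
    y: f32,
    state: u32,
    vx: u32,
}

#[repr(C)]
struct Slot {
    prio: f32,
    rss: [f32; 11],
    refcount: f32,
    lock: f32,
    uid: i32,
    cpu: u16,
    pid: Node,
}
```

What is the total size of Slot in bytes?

Node: y at 0 (size 4, align 4) → ends 4; state at 4 (size 4, align 4) → ends 8; vx at 8 (size 4, align 4) → ends 12; total 12 bytes, alignment 4
prio at 0 (size 4, align 4) → ends 4
rss at 4 (size 44, align 4) → ends 48
refcount at 48 (size 4, align 4) → ends 52
lock at 52 (size 4, align 4) → ends 56
uid at 56 (size 4, align 4) → ends 60
cpu at 60 (size 2, align 2) → ends 62
pad 2 to align 4 for pid
pid at 64 (size 12, align 4) → ends 76
total 76 bytes, alignment 4

76 bytes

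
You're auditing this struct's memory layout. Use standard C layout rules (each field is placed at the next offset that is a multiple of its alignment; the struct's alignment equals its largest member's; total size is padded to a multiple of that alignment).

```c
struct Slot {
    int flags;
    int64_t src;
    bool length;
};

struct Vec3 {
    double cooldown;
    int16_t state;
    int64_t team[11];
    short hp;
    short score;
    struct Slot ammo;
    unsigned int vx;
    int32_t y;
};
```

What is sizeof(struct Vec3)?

Slot: flags at 0 (size 4, align 4) → ends 4; pad 4 to align 8 for src; src at 8 (size 8, align 8) → ends 16; length at 16 (size 1, align 1) → ends 17; tail pad 7 to reach multiple of 8; total 24 bytes, alignment 8
cooldown at 0 (size 8, align 8) → ends 8
state at 8 (size 2, align 2) → ends 10
pad 6 to align 8 for team
team at 16 (size 88, align 8) → ends 104
hp at 104 (size 2, align 2) → ends 106
score at 106 (size 2, align 2) → ends 108
pad 4 to align 8 for ammo
ammo at 112 (size 24, align 8) → ends 136
vx at 136 (size 4, align 4) → ends 140
y at 140 (size 4, align 4) → ends 144
total 144 bytes, alignment 8

144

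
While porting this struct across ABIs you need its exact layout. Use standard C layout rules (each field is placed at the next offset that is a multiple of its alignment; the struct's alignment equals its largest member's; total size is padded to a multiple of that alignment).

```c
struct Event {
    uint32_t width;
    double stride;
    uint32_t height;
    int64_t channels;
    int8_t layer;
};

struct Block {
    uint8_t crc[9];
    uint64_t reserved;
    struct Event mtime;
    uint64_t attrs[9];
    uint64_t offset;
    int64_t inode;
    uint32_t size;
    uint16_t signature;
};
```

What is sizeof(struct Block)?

160

Event: 0..4  width  (4B, 4-aligned); 4..8  -- padding (4B); 8..16  stride  (8B, 8-aligned); 16..20  height  (4B, 4-aligned); 20..24  -- padding (4B); 24..32  channels  (8B, 8-aligned); 32..33  layer  (1B, 1-aligned); 33..40  -- tail padding (7B); sizeof = 40, alignof = 8
0..9  crc  (9B, 1-aligned)
9..16  -- padding (7B)
16..24  reserved  (8B, 8-aligned)
24..64  mtime  (40B, 8-aligned)
64..136  attrs  (72B, 8-aligned)
136..144  offset  (8B, 8-aligned)
144..152  inode  (8B, 8-aligned)
152..156  size  (4B, 4-aligned)
156..158  signature  (2B, 2-aligned)
158..160  -- tail padding (2B)
sizeof = 160, alignof = 8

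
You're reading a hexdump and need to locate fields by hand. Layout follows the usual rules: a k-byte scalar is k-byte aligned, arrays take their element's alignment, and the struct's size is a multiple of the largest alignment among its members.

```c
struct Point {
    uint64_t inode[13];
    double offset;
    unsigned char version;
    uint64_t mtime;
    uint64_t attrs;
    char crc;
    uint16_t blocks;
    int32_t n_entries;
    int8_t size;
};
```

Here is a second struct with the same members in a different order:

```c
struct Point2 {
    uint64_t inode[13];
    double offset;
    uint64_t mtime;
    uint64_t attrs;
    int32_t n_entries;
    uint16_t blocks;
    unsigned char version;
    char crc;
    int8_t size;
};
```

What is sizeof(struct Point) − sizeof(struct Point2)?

8

0..104  inode  (104B, 8-aligned)
104..112  offset  (8B, 8-aligned)
112..113  version  (1B, 1-aligned)
113..120  -- padding (7B)
120..128  mtime  (8B, 8-aligned)
128..136  attrs  (8B, 8-aligned)
136..137  crc  (1B, 1-aligned)
137..138  -- padding (1B)
138..140  blocks  (2B, 2-aligned)
140..144  n_entries  (4B, 4-aligned)
144..145  size  (1B, 1-aligned)
145..152  -- tail padding (7B)
sizeof = 152, alignof = 8
— Point2 —
0..104  inode  (104B, 8-aligned)
104..112  offset  (8B, 8-aligned)
112..120  mtime  (8B, 8-aligned)
120..128  attrs  (8B, 8-aligned)
128..132  n_entries  (4B, 4-aligned)
132..134  blocks  (2B, 2-aligned)
134..135  version  (1B, 1-aligned)
135..136  crc  (1B, 1-aligned)
136..137  size  (1B, 1-aligned)
137..144  -- tail padding (7B)
sizeof = 144, alignof = 8
152 − 144 = 8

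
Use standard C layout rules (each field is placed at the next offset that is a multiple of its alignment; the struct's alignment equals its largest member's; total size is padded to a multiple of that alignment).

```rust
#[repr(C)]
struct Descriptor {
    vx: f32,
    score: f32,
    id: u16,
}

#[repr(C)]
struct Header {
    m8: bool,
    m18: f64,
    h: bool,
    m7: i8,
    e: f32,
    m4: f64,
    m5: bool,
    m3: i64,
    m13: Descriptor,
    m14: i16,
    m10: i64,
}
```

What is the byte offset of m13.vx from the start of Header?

48

Descriptor: 0..4  vx  (4B, 4-aligned); 4..8  score  (4B, 4-aligned); 8..10  id  (2B, 2-aligned); 10..12  -- tail padding (2B); sizeof = 12, alignof = 4
0..1  m8  (1B, 1-aligned)
1..8  -- padding (7B)
8..16  m18  (8B, 8-aligned)
16..17  h  (1B, 1-aligned)
17..18  m7  (1B, 1-aligned)
18..20  -- padding (2B)
20..24  e  (4B, 4-aligned)
24..32  m4  (8B, 8-aligned)
32..33  m5  (1B, 1-aligned)
33..40  -- padding (7B)
40..48  m3  (8B, 8-aligned)
48..60  m13  (12B, 4-aligned)
within Descriptor: vx at 0
48 + 0 = 48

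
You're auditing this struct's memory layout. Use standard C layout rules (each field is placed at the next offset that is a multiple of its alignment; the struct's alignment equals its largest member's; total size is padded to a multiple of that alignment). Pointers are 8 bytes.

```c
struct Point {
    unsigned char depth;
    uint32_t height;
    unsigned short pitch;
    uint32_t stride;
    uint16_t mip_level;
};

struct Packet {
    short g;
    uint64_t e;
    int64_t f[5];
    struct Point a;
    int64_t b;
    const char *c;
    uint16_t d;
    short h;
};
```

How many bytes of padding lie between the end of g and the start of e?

Point: depth at 0 (size 1, align 1) → ends 1; pad 3 to align 4 for height; height at 4 (size 4, align 4) → ends 8; pitch at 8 (size 2, align 2) → ends 10; pad 2 to align 4 for stride; stride at 12 (size 4, align 4) → ends 16; mip_level at 16 (size 2, align 2) → ends 18; tail pad 2 to reach multiple of 4; total 20 bytes, alignment 4
g at 0 (size 2, align 2) → ends 2
pad 6 to align 8 for e
e at 8 (size 8, align 8) → ends 16

6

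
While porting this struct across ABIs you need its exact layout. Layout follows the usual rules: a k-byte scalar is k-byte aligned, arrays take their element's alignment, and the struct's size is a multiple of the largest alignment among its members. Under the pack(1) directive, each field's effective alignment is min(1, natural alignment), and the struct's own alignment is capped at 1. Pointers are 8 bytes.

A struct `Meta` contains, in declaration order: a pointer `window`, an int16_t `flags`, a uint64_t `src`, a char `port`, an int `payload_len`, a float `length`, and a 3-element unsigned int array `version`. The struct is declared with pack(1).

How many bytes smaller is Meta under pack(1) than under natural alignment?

9

natural layout:
  0..8  window  (8B, 8-aligned)
  8..10  flags  (2B, 2-aligned)
  10..16  -- padding (6B)
  16..24  src  (8B, 8-aligned)
  24..25  port  (1B, 1-aligned)
  25..28  -- padding (3B)
  28..32  payload_len  (4B, 4-aligned)
  32..36  length  (4B, 4-aligned)
  36..48  version  (12B, 4-aligned)
  sizeof = 48, alignof = 8
packed(1) layout:
  0..8  window  (8B, 1-aligned)
  8..10  flags  (2B, 1-aligned)
  10..18  src  (8B, 1-aligned)
  18..19  port  (1B, 1-aligned)
  19..23  payload_len  (4B, 1-aligned)
  23..27  length  (4B, 1-aligned)
  27..39  version  (12B, 1-aligned)
  sizeof = 39, alignof = 1
48 − 39 = 9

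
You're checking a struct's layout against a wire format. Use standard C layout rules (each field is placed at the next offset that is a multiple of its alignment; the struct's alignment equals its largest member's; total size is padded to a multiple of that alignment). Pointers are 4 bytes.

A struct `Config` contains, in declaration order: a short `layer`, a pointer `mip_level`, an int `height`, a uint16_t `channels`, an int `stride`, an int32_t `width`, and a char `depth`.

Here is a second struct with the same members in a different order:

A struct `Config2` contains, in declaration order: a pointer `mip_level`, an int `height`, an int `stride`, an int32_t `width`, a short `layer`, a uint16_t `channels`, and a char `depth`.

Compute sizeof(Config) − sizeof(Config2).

4

@0: layer [2B, align 2] → 2
+2 pad (align 4)
@4: mip_level [4B, align 4] → 8
@8: height [4B, align 4] → 12
@12: channels [2B, align 2] → 14
+2 pad (align 4)
@16: stride [4B, align 4] → 20
@20: width [4B, align 4] → 24
@24: depth [1B, align 1] → 25
+3 tail pad (align 4)
size 28, align 4
— Config2 —
@0: mip_level [4B, align 4] → 4
@4: height [4B, align 4] → 8
@8: stride [4B, align 4] → 12
@12: width [4B, align 4] → 16
@16: layer [2B, align 2] → 18
@18: channels [2B, align 2] → 20
@20: depth [1B, align 1] → 21
+3 tail pad (align 4)
size 24, align 4
28 − 24 = 4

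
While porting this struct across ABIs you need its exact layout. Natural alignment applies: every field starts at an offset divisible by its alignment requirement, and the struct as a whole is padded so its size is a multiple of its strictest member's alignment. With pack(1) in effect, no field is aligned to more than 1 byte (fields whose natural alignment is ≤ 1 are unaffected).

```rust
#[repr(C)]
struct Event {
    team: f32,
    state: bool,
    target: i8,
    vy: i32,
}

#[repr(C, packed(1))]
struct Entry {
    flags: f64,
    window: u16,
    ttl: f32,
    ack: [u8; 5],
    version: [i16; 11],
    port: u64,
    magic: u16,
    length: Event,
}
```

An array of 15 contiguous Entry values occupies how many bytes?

945

Event: team at 0 (size 4, align 4) → ends 4; state at 4 (size 1, align 1) → ends 5; target at 5 (size 1, align 1) → ends 6; pad 2 to align 4 for vy; vy at 8 (size 4, align 4) → ends 12; total 12 bytes, alignment 4
flags at 0 (size 8, align 1) → ends 8
window at 8 (size 2, align 1) → ends 10
ttl at 10 (size 4, align 1) → ends 14
ack at 14 (size 5, align 1) → ends 19
version at 19 (size 22, align 1) → ends 41
port at 41 (size 8, align 1) → ends 49
magic at 49 (size 2, align 1) → ends 51
length at 51 (size 12, align 1) → ends 63
total 63 bytes, alignment 1
array of 15: 15 × 63 = 945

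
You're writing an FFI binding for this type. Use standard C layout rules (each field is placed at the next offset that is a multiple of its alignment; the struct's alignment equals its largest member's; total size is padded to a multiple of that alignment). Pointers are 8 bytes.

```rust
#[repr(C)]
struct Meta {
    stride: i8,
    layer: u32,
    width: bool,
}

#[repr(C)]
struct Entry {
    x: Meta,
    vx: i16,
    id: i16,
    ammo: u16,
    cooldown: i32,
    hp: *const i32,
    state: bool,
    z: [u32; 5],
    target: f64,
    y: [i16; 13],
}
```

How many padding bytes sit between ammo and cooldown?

Meta: @0: stride [1B, align 1] → 1; +3 pad (align 4); @4: layer [4B, align 4] → 8; @8: width [1B, align 1] → 9; +3 tail pad (align 4); size 12, align 4
@0: x [12B, align 4] → 12
@12: vx [2B, align 2] → 14
@14: id [2B, align 2] → 16
@16: ammo [2B, align 2] → 18
+2 pad (align 4)
@20: cooldown [4B, align 4] → 24

2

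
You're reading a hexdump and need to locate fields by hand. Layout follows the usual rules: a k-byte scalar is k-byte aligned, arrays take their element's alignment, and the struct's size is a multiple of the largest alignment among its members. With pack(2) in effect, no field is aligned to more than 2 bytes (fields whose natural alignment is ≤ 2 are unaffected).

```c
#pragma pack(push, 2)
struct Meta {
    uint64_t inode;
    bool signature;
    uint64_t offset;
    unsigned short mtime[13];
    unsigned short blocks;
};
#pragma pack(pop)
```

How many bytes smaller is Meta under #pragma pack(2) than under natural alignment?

10

natural layout:
  @0: inode [8B, align 8] → 8
  @8: signature [1B, align 1] → 9
  +7 pad (align 8)
  @16: offset [8B, align 8] → 24
  @24: mtime [26B, align 2] → 50
  @50: blocks [2B, align 2] → 52
  +4 tail pad (align 8)
  size 56, align 8
packed(2) layout:
  @0: inode [8B, align 2] → 8
  @8: signature [1B, align 1] → 9
  +1 pad (align 2)
  @10: offset [8B, align 2] → 18
  @18: mtime [26B, align 2] → 44
  @44: blocks [2B, align 2] → 46
  size 46, align 2
56 − 46 = 10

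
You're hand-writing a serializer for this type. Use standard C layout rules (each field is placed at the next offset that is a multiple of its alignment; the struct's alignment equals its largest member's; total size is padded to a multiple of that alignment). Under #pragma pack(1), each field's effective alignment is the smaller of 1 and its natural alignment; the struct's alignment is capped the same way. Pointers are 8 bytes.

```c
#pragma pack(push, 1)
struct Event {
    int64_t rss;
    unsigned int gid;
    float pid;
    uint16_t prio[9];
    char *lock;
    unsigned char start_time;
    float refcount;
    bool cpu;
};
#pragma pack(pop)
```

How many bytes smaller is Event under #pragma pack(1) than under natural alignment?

16

natural layout:
  rss at 0 (size 8, align 8) → ends 8
  gid at 8 (size 4, align 4) → ends 12
  pid at 12 (size 4, align 4) → ends 16
  prio at 16 (size 18, align 2) → ends 34
  pad 6 to align 8 for lock
  lock at 40 (size 8, align 8) → ends 48
  start_time at 48 (size 1, align 1) → ends 49
  pad 3 to align 4 for refcount
  refcount at 52 (size 4, align 4) → ends 56
  cpu at 56 (size 1, align 1) → ends 57
  tail pad 7 to reach multiple of 8
  total 64 bytes, alignment 8
packed(1) layout:
  rss at 0 (size 8, align 1) → ends 8
  gid at 8 (size 4, align 1) → ends 12
  pid at 12 (size 4, align 1) → ends 16
  prio at 16 (size 18, align 1) → ends 34
  lock at 34 (size 8, align 1) → ends 42
  start_time at 42 (size 1, align 1) → ends 43
  refcount at 43 (size 4, align 1) → ends 47
  cpu at 47 (size 1, align 1) → ends 48
  total 48 bytes, alignment 1
64 − 48 = 16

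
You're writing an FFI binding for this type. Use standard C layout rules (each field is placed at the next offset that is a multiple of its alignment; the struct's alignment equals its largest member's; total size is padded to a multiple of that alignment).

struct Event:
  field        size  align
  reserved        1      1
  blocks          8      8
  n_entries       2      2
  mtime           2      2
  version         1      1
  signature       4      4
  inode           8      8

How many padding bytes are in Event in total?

0..1  reserved  (1B, 1-aligned)
1..8  -- padding (7B)
8..16  blocks  (8B, 8-aligned)
16..18  n_entries  (2B, 2-aligned)
18..20  mtime  (2B, 2-aligned)
20..21  version  (1B, 1-aligned)
21..24  -- padding (3B)
24..28  signature  (4B, 4-aligned)
28..32  -- padding (4B)
32..40  inode  (8B, 8-aligned)
sizeof = 40, alignof = 8
data bytes 26, size 40 → padding 14

14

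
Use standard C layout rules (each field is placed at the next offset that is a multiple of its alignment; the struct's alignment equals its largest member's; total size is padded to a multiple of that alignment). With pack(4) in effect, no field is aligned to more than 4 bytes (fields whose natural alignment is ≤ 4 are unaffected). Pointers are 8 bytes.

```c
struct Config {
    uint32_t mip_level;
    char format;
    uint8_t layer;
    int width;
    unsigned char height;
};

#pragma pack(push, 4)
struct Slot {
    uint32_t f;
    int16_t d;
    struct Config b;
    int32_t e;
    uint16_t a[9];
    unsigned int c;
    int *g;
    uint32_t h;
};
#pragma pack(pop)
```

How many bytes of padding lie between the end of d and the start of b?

Config: @0: mip_level [4B, align 4] → 4; @4: format [1B, align 1] → 5; @5: layer [1B, align 1] → 6; +2 pad (align 4); @8: width [4B, align 4] → 12; @12: height [1B, align 1] → 13; +3 tail pad (align 4); size 16, align 4
@0: f [4B, align 4] → 4
@4: d [2B, align 2] → 6
+2 pad (align 4)
@8: b [16B, align 4] → 24

2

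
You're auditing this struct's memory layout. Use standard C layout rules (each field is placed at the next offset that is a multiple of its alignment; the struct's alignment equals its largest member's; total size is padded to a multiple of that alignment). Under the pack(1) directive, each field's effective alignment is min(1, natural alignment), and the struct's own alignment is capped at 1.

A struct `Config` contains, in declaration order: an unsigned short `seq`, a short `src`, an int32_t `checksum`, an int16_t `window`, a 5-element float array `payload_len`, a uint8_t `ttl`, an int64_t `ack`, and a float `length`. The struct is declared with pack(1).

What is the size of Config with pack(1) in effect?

0..2  seq  (2B, 1-aligned)
2..4  src  (2B, 1-aligned)
4..8  checksum  (4B, 1-aligned)
8..10  window  (2B, 1-aligned)
10..30  payload_len  (20B, 1-aligned)
30..31  ttl  (1B, 1-aligned)
31..39  ack  (8B, 1-aligned)
39..43  length  (4B, 1-aligned)
sizeof = 43, alignof = 1

43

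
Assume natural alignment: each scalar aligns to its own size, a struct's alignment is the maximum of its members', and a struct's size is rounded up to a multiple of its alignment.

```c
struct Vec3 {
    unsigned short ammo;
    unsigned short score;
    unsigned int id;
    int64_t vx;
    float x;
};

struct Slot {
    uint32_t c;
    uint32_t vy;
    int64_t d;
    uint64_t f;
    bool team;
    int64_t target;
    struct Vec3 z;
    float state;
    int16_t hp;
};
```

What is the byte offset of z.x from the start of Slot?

56

Vec3: ammo at 0 (size 2, align 2) → ends 2; score at 2 (size 2, align 2) → ends 4; id at 4 (size 4, align 4) → ends 8; vx at 8 (size 8, align 8) → ends 16; x at 16 (size 4, align 4) → ends 20; tail pad 4 to reach multiple of 8; total 24 bytes, alignment 8
c at 0 (size 4, align 4) → ends 4
vy at 4 (size 4, align 4) → ends 8
d at 8 (size 8, align 8) → ends 16
f at 16 (size 8, align 8) → ends 24
team at 24 (size 1, align 1) → ends 25
pad 7 to align 8 for target
target at 32 (size 8, align 8) → ends 40
z at 40 (size 24, align 8) → ends 64
within Vec3: x at 16
40 + 16 = 56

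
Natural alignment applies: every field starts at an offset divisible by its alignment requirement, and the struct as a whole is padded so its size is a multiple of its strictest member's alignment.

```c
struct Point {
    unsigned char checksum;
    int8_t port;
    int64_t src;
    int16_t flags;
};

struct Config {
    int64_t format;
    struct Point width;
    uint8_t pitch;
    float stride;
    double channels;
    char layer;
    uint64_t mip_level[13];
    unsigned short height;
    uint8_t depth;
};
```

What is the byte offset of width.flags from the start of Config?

24

Point: 0..1  checksum  (1B, 1-aligned); 1..2  port  (1B, 1-aligned); 2..8  -- padding (6B); 8..16  src  (8B, 8-aligned); 16..18  flags  (2B, 2-aligned); 18..24  -- tail padding (6B); sizeof = 24, alignof = 8
0..8  format  (8B, 8-aligned)
8..32  width  (24B, 8-aligned)
within Point: flags at 16
8 + 16 = 24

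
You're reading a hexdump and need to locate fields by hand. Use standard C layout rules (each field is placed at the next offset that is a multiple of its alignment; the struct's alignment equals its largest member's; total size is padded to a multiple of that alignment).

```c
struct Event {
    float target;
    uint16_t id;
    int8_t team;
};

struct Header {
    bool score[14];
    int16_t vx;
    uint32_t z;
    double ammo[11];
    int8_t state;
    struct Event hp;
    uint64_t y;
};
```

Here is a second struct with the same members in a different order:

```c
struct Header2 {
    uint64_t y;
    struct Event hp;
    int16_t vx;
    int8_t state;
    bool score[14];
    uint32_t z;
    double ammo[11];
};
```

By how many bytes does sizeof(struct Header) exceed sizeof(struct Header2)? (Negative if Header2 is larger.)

8

Event: @0: target [4B, align 4] → 4; @4: id [2B, align 2] → 6; @6: team [1B, align 1] → 7; +1 tail pad (align 4); size 8, align 4
@0: score [14B, align 1] → 14
@14: vx [2B, align 2] → 16
@16: z [4B, align 4] → 20
+4 pad (align 8)
@24: ammo [88B, align 8] → 112
@112: state [1B, align 1] → 113
+3 pad (align 4)
@116: hp [8B, align 4] → 124
+4 pad (align 8)
@128: y [8B, align 8] → 136
size 136, align 8
— Header2 —
@0: y [8B, align 8] → 8
@8: hp [8B, align 4] → 16
@16: vx [2B, align 2] → 18
@18: state [1B, align 1] → 19
@19: score [14B, align 1] → 33
+3 pad (align 4)
@36: z [4B, align 4] → 40
@40: ammo [88B, align 8] → 128
size 128, align 8
136 − 128 = 8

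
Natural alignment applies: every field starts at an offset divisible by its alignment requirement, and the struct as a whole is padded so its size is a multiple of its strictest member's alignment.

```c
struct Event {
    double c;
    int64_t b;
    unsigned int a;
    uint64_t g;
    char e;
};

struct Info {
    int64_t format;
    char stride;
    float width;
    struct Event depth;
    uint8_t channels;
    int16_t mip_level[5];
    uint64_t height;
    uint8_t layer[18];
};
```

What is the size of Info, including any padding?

104

Event: @0: c [8B, align 8] → 8; @8: b [8B, align 8] → 16; @16: a [4B, align 4] → 20; +4 pad (align 8); @24: g [8B, align 8] → 32; @32: e [1B, align 1] → 33; +7 tail pad (align 8); size 40, align 8
@0: format [8B, align 8] → 8
@8: stride [1B, align 1] → 9
+3 pad (align 4)
@12: width [4B, align 4] → 16
@16: depth [40B, align 8] → 56
@56: channels [1B, align 1] → 57
+1 pad (align 2)
@58: mip_level [10B, align 2] → 68
+4 pad (align 8)
@72: height [8B, align 8] → 80
@80: layer [18B, align 1] → 98
+6 tail pad (align 8)
size 104, align 8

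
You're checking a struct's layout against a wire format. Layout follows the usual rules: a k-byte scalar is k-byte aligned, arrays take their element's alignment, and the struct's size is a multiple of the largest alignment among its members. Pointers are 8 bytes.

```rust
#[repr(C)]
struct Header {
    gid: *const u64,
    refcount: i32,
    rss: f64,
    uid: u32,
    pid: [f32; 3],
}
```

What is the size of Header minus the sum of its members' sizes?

4

@0: gid [8B, align 8] → 8
@8: refcount [4B, align 4] → 12
+4 pad (align 8)
@16: rss [8B, align 8] → 24
@24: uid [4B, align 4] → 28
@28: pid [12B, align 4] → 40
size 40, align 8
data bytes 36, size 40 → padding 4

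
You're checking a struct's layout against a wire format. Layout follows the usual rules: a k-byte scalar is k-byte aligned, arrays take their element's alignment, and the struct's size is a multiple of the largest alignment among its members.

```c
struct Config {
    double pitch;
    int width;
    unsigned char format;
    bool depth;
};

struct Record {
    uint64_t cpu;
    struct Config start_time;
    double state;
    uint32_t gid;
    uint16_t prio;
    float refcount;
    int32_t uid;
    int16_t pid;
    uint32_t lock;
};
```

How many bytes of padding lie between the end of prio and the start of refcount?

Config: @0: pitch [8B, align 8] → 8; @8: width [4B, align 4] → 12; @12: format [1B, align 1] → 13; @13: depth [1B, align 1] → 14; +2 tail pad (align 8); size 16, align 8
@0: cpu [8B, align 8] → 8
@8: start_time [16B, align 8] → 24
@24: state [8B, align 8] → 32
@32: gid [4B, align 4] → 36
@36: prio [2B, align 2] → 38
+2 pad (align 4)
@40: refcount [4B, align 4] → 44

2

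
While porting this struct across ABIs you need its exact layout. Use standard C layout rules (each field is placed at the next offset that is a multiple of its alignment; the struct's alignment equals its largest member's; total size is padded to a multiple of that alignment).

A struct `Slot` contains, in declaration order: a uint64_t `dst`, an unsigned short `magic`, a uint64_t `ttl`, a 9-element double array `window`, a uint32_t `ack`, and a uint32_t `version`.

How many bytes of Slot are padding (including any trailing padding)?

6

@0: dst [8B, align 8] → 8
@8: magic [2B, align 2] → 10
+6 pad (align 8)
@16: ttl [8B, align 8] → 24
@24: window [72B, align 8] → 96
@96: ack [4B, align 4] → 100
@100: version [4B, align 4] → 104
size 104, align 8
data bytes 98, size 104 → padding 6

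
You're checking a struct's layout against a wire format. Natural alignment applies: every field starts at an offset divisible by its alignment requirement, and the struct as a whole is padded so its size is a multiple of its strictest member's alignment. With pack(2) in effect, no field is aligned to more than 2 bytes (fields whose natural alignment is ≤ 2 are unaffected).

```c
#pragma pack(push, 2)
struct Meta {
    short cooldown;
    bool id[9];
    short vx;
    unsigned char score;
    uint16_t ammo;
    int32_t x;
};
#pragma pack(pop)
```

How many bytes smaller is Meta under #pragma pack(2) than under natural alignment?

2

natural layout:
  0..2  cooldown  (2B, 2-aligned)
  2..11  id  (9B, 1-aligned)
  11..12  -- padding (1B)
  12..14  vx  (2B, 2-aligned)
  14..15  score  (1B, 1-aligned)
  15..16  -- padding (1B)
  16..18  ammo  (2B, 2-aligned)
  18..20  -- padding (2B)
  20..24  x  (4B, 4-aligned)
  sizeof = 24, alignof = 4
packed(2) layout:
  0..2  cooldown  (2B, 2-aligned)
  2..11  id  (9B, 1-aligned)
  11..12  -- padding (1B)
  12..14  vx  (2B, 2-aligned)
  14..15  score  (1B, 1-aligned)
  15..16  -- padding (1B)
  16..18  ammo  (2B, 2-aligned)
  18..22  x  (4B, 2-aligned)
  sizeof = 22, alignof = 2
24 − 22 = 2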